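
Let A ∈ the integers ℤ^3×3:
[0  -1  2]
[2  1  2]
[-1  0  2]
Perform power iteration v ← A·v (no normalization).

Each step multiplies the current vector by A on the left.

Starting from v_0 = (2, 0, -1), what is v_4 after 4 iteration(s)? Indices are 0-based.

v_4 = (38, -50, -2)

v_0 = (2, 0, -1).
v_1 = A·v_0 = (-2, 2, -4).
v_2 = A·v_1 = (-10, -10, -6).
v_3 = A·v_2 = (-2, -42, -2).
v_4 = A·v_3 = (38, -50, -2).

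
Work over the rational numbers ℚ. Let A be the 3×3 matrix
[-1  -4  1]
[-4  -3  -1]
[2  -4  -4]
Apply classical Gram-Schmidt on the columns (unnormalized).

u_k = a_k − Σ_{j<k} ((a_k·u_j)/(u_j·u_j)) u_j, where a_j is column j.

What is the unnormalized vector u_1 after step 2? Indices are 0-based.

u_1 = (-76/21, -31/21, -100/21)

Step 1: u_0 = a_0 = (-1, -4, 2).
Step 2: u_1 = a_1 − (8/21)·u_0 = (-76/21, -31/21, -100/21).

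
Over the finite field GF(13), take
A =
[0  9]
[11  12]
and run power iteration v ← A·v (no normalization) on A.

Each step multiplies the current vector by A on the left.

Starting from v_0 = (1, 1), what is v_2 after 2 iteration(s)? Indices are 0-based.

v_0 = (1, 1).
v_1 = A·v_0 = (9, 10).
v_2 = A·v_1 = (12, 11).

v_2 = (12, 11)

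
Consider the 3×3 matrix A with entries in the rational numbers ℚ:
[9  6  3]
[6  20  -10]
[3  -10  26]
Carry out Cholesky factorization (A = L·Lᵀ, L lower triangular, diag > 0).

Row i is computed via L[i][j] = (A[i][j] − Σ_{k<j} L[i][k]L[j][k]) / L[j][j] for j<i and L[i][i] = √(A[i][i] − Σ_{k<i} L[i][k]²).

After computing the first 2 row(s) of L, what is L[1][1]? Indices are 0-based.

L[1][1] = 4

Step 1: L[0][0] = √(9) = 3.
  L[1][0] = (6) / L[0][0] = 2.
Step 2: L[1][1] = √(16) = 4.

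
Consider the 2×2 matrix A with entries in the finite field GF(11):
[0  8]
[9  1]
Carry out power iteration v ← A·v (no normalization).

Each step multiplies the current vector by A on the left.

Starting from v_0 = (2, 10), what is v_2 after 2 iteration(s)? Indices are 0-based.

v_2 = (4, 0)

v_0 = (2, 10).
v_1 = A·v_0 = (3, 6).
v_2 = A·v_1 = (4, 0).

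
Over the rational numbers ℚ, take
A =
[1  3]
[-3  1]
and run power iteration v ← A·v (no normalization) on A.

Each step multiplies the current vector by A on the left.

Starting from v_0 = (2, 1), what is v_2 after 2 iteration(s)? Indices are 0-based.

v_2 = (-10, -20)

v_0 = (2, 1).
v_1 = A·v_0 = (5, -5).
v_2 = A·v_1 = (-10, -20).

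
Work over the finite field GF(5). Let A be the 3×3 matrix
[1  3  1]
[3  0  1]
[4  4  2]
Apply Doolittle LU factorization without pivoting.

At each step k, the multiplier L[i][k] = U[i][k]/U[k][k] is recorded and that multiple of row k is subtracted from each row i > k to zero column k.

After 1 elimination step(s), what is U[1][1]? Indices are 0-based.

[col 0] pivot 1
  R1 -= 3*R0 → (0, 1, 3)  (L[1][0] := 3)
  R2 -= 4*R0 → (0, 2, 3)  (L[2][0] := 4)

U[1][1] = 1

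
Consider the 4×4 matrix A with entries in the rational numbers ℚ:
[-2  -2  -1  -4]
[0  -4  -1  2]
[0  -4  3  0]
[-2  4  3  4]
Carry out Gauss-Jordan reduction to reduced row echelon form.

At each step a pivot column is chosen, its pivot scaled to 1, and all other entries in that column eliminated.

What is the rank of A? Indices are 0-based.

rank = 4

[1] R0 /= -2  ⇒  (1, 1, 1/2, 2)
     R3 -= -2·R0  ⇒  (0, 6, 4, 8)
[2] R1 /= -4  ⇒  (0, 1, 1/4, -1/2)
     R0 -= 1·R1  ⇒  (1, 0, 1/4, 5/2)
     R2 -= -4·R1  ⇒  (0, 0, 4, -2)
     R3 -= 6·R1  ⇒  (0, 0, 5/2, 11)
[3] R2 /= 4  ⇒  (0, 0, 1, -1/2)
     R0 -= 1/4·R2  ⇒  (1, 0, 0, 21/8)
     R1 -= 1/4·R2  ⇒  (0, 1, 0, -3/8)
     R3 -= 5/2·R2  ⇒  (0, 0, 0, 49/4)
[4] R3 /= 49/4  ⇒  (0, 0, 0, 1)
     R0 -= 21/8·R3  ⇒  (1, 0, 0, 0)
     R1 -= -3/8·R3  ⇒  (0, 1, 0, 0)
     R2 -= -1/2·R3  ⇒  (0, 0, 1, 0)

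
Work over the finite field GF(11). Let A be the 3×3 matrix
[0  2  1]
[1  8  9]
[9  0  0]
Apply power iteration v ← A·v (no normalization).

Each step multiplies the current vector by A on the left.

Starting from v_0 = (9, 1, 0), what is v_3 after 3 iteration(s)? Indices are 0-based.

v_3 = (3, 8, 1)

v_0 = (9, 1, 0).
v_1 = A·v_0 = (2, 6, 4).
v_2 = A·v_1 = (5, 9, 7).
v_3 = A·v_2 = (3, 8, 1).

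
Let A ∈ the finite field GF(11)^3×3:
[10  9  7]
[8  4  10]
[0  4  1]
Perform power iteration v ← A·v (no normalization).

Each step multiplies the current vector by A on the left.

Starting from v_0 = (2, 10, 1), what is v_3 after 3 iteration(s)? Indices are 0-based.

v_0 = (2, 10, 1).
v_1 = A·v_0 = (7, 0, 8).
v_2 = A·v_1 = (5, 4, 8).
v_3 = A·v_2 = (10, 4, 2).

v_3 = (10, 4, 2)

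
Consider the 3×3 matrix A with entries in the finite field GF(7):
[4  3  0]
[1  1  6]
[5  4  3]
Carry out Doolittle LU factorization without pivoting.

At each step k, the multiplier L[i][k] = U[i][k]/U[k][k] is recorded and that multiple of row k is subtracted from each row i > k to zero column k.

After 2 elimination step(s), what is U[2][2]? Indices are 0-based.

Step 1: pivot at (0,0) is 4.
  row1 ← row1 − (2)·row0  ⇒  L[1][0]=2, U row1=(0, 2, 6)
  row2 ← row2 − (3)·row0  ⇒  L[2][0]=3, U row2=(0, 2, 3)
Step 2: pivot at (1,1) is 2.
  row2 ← row2 − (1)·row1  ⇒  L[2][1]=1, U row2=(0, 0, 4)

U[2][2] = 4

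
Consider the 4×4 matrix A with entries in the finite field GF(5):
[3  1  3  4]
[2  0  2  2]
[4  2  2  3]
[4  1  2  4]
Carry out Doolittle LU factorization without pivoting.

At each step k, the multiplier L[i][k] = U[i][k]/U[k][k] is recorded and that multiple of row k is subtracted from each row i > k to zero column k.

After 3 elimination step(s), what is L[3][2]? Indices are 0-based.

L[3][2] = 1

Step 1: pivot at (0,0) is 3.
  row1 ← row1 − (4)·row0  ⇒  L[1][0]=4, U row1=(0, 1, 0, 1)
  row2 ← row2 − (3)·row0  ⇒  L[2][0]=3, U row2=(0, 4, 3, 1)
  row3 ← row3 − (3)·row0  ⇒  L[3][0]=3, U row3=(0, 3, 3, 2)
Step 2: pivot at (1,1) is 1.
  row2 ← row2 − (4)·row1  ⇒  L[2][1]=4, U row2=(0, 0, 3, 2)
  row3 ← row3 − (3)·row1  ⇒  L[3][1]=3, U row3=(0, 0, 3, 4)
Step 3: pivot at (2,2) is 3.
  row3 ← row3 − (1)·row2  ⇒  L[3][2]=1, U row3=(0, 0, 0, 2)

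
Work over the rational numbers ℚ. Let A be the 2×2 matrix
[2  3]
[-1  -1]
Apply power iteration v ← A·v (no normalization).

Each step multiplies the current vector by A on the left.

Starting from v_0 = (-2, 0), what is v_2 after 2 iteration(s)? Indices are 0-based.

v_2 = (-2, 2)

v_0 = (-2, 0).
v_1 = A·v_0 = (-4, 2).
v_2 = A·v_1 = (-2, 2).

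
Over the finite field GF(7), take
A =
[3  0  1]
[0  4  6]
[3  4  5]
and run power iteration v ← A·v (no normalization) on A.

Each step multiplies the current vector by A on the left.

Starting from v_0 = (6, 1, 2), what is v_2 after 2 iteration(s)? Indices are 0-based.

v_2 = (1, 4, 4)

v_0 = (6, 1, 2).
v_1 = A·v_0 = (6, 2, 4).
v_2 = A·v_1 = (1, 4, 4).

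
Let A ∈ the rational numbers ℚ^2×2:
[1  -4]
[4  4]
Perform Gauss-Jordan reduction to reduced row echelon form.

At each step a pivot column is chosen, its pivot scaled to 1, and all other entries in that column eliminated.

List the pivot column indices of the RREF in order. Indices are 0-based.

step 1: normalize row 0 (÷1) = (1, -4)
  row 1: subtract 4×row0 = (0, 20)
step 2: normalize row 1 (÷20) = (0, 1)
  row 0: subtract -4×row1 = (1, 0)

pivot columns: 0, 1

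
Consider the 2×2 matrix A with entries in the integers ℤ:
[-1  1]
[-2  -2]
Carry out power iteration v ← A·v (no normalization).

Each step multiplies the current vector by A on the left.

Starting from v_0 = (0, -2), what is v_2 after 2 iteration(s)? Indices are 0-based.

v_0 = (0, -2).
v_1 = A·v_0 = (-2, 4).
v_2 = A·v_1 = (6, -4).

v_2 = (6, -4)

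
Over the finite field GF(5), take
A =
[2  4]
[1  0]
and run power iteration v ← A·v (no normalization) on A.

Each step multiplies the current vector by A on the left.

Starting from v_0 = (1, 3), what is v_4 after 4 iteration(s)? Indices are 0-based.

v_0 = (1, 3).
v_1 = A·v_0 = (4, 1).
v_2 = A·v_1 = (2, 4).
v_3 = A·v_2 = (0, 2).
v_4 = A·v_3 = (3, 0).

v_4 = (3, 0)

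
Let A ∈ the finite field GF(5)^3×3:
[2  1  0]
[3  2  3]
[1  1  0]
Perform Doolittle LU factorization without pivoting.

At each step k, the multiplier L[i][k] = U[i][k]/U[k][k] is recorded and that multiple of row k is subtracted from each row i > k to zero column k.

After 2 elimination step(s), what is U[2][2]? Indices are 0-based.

U[2][2] = 2

k=0: U[0][0]=2
  eliminate (1,0): mult=4, new row 1: (0, 3, 3); set L[1][0]=4
  eliminate (2,0): mult=3, new row 2: (0, 3, 0); set L[2][0]=3
k=1: U[1][1]=3
  eliminate (2,1): mult=1, new row 2: (0, 0, 2); set L[2][1]=1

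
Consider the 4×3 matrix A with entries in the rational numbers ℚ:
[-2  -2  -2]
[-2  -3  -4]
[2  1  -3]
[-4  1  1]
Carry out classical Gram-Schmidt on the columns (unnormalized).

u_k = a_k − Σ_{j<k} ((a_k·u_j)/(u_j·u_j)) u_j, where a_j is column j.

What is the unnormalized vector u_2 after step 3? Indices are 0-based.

u_2 = (-31/89, -115/89, -320/89, -87/89)

Step 1: u_0 = a_0 = (-2, -2, 2, -4).
Step 2: u_1 = a_1 − (2/7)·u_0 = (-10/7, -17/7, 3/7, 15/7).
Step 3: u_2 = a_2 − (1/14)·u_0 − (94/89)·u_1 = (-31/89, -115/89, -320/89, -87/89).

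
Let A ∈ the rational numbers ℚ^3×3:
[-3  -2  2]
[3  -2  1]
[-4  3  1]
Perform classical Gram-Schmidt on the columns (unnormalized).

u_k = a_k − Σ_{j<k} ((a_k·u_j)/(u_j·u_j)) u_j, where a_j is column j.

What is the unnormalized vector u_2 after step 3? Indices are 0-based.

u_2 = (1/14, 17/14, 6/7)

Step 1: u_0 = a_0 = (-3, 3, -4).
Step 2: u_1 = a_1 − (-6/17)·u_0 = (-52/17, -16/17, 27/17).
Step 3: u_2 = a_2 − (-7/34)·u_0 − (-3/7)·u_1 = (1/14, 17/14, 6/7).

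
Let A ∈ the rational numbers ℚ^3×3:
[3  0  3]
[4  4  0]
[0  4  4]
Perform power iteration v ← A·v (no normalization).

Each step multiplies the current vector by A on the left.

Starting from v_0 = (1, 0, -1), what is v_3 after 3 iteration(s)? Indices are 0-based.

v_3 = (-36, 16, 64)

v_0 = (1, 0, -1).
v_1 = A·v_0 = (0, 4, -4).
v_2 = A·v_1 = (-12, 16, 0).
v_3 = A·v_2 = (-36, 16, 64).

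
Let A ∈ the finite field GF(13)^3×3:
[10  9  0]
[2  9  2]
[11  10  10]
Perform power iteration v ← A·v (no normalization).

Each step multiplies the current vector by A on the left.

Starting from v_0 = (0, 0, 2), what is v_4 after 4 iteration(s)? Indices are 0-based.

v_4 = (10, 5, 7)

v_0 = (0, 0, 2).
v_1 = A·v_0 = (0, 4, 7).
v_2 = A·v_1 = (10, 11, 6).
v_3 = A·v_2 = (4, 1, 7).
v_4 = A·v_3 = (10, 5, 7).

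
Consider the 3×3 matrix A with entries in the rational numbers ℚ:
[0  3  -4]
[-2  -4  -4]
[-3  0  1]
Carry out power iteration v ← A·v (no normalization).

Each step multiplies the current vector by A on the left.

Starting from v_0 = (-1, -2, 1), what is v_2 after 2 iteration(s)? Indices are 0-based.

v_2 = (2, -20, 34)

v_0 = (-1, -2, 1).
v_1 = A·v_0 = (-10, 6, 4).
v_2 = A·v_1 = (2, -20, 34).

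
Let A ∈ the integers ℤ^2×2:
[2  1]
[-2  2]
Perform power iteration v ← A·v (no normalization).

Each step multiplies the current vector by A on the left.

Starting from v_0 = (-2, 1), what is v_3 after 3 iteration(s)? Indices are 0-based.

v_0 = (-2, 1).
v_1 = A·v_0 = (-3, 6).
v_2 = A·v_1 = (0, 18).
v_3 = A·v_2 = (18, 36).

v_3 = (18, 36)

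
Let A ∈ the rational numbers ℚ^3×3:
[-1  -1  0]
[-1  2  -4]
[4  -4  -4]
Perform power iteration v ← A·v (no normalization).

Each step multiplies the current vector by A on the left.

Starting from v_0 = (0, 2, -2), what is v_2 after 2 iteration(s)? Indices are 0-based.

v_2 = (-10, 26, -56)

v_0 = (0, 2, -2).
v_1 = A·v_0 = (-2, 12, 0).
v_2 = A·v_1 = (-10, 26, -56).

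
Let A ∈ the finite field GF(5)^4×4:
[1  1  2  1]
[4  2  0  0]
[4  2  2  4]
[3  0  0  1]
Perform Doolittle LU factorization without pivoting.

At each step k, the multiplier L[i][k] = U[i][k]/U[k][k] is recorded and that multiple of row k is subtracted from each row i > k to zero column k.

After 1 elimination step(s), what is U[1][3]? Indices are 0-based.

U[1][3] = 1

Step 1: pivot at (0,0) is 1.
  row1 ← row1 − (4)·row0  ⇒  L[1][0]=4, U row1=(0, 3, 2, 1)
  row2 ← row2 − (4)·row0  ⇒  L[2][0]=4, U row2=(0, 3, 4, 0)
  row3 ← row3 − (3)·row0  ⇒  L[3][0]=3, U row3=(0, 2, 4, 3)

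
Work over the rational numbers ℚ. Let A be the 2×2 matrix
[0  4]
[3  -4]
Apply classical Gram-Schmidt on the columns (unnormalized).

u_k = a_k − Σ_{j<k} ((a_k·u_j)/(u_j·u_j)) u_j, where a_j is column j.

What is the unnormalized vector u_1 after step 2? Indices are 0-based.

Step 1: u_0 = a_0 = (0, 3).
Step 2: u_1 = a_1 − (-4/3)·u_0 = (4, 0).

u_1 = (4, 0)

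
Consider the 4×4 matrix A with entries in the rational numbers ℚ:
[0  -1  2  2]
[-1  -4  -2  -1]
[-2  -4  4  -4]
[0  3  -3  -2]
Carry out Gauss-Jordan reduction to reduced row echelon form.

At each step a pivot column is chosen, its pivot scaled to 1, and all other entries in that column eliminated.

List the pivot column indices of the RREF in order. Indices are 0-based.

pivot columns: 0, 1, 2, 3

step 1: exchange rows 0,1
step 1: normalize row 0 (÷-1) = (1, 4, 2, 1)
  row 2: subtract -2×row0 = (0, 4, 8, -2)
step 2: normalize row 1 (÷-1) = (0, 1, -2, -2)
  row 0: subtract 4×row1 = (1, 0, 10, 9)
  row 2: subtract 4×row1 = (0, 0, 16, 6)
  row 3: subtract 3×row1 = (0, 0, 3, 4)
step 3: normalize row 2 (÷16) = (0, 0, 1, 3/8)
  row 0: subtract 10×row2 = (1, 0, 0, 21/4)
  row 1: subtract -2×row2 = (0, 1, 0, -5/4)
  row 3: subtract 3×row2 = (0, 0, 0, 23/8)
step 4: normalize row 3 (÷23/8) = (0, 0, 0, 1)
  row 0: subtract 21/4×row3 = (1, 0, 0, 0)
  row 1: subtract -5/4×row3 = (0, 1, 0, 0)
  row 2: subtract 3/8×row3 = (0, 0, 1, 0)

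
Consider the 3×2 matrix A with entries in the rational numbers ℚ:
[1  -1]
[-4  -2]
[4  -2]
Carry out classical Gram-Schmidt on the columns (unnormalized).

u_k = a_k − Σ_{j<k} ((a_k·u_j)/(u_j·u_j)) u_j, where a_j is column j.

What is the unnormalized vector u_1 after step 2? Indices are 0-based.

Step 1: u_0 = a_0 = (1, -4, 4).
Step 2: u_1 = a_1 − (-1/33)·u_0 = (-32/33, -70/33, -62/33).

u_1 = (-32/33, -70/33, -62/33)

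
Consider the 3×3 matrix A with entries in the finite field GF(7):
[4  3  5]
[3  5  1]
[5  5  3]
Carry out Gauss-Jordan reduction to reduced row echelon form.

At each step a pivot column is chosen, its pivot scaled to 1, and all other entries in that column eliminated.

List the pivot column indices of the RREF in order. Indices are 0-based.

pivot(0,0)=4: scale R0 → (1, 6, 3)
  clear (1,0): R1 −= (3)R0 → (0, 1, 6)
  clear (2,0): R2 −= (5)R0 → (0, 3, 2)
pivot(1,1)=1: scale R1 → (0, 1, 6)
  clear (0,1): R0 −= (6)R1 → (1, 0, 2)
  clear (2,1): R2 −= (3)R1 → (0, 0, 5)
pivot(2,2)=5: scale R2 → (0, 0, 1)
  clear (0,2): R0 −= (2)R2 → (1, 0, 0)
  clear (1,2): R1 −= (6)R2 → (0, 1, 0)

pivot columns: 0, 1, 2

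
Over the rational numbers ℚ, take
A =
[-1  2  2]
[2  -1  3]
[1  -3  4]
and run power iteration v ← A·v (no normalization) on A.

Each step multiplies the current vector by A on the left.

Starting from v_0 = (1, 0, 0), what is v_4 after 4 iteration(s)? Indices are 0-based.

v_4 = (23, -42, -41)

v_0 = (1, 0, 0).
v_1 = A·v_0 = (-1, 2, 1).
v_2 = A·v_1 = (7, -1, -3).
v_3 = A·v_2 = (-15, 6, -2).
v_4 = A·v_3 = (23, -42, -41).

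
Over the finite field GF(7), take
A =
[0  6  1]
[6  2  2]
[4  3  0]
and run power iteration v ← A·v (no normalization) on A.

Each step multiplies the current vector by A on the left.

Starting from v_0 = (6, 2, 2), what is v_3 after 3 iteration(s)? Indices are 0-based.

v_0 = (6, 2, 2).
v_1 = A·v_0 = (0, 2, 2).
v_2 = A·v_1 = (0, 1, 6).
v_3 = A·v_2 = (5, 0, 3).

v_3 = (5, 0, 3)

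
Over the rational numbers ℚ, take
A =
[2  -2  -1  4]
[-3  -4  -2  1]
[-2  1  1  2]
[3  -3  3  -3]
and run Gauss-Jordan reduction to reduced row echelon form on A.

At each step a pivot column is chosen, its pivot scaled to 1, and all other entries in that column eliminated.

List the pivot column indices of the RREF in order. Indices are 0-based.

step 1: normalize row 0 (÷2) = (1, -1, -1/2, 2)
  row 1: subtract -3×row0 = (0, -7, -7/2, 7)
  row 2: subtract -2×row0 = (0, -1, 0, 6)
  row 3: subtract 3×row0 = (0, 0, 9/2, -9)
step 2: normalize row 1 (÷-7) = (0, 1, 1/2, -1)
  row 0: subtract -1×row1 = (1, 0, 0, 1)
  row 2: subtract -1×row1 = (0, 0, 1/2, 5)
step 3: normalize row 2 (÷1/2) = (0, 0, 1, 10)
  row 1: subtract 1/2×row2 = (0, 1, 0, -6)
  row 3: subtract 9/2×row2 = (0, 0, 0, -54)
step 4: normalize row 3 (÷-54) = (0, 0, 0, 1)
  row 0: subtract 1×row3 = (1, 0, 0, 0)
  row 1: subtract -6×row3 = (0, 1, 0, 0)
  row 2: subtract 10×row3 = (0, 0, 1, 0)

pivot columns: 0, 1, 2, 3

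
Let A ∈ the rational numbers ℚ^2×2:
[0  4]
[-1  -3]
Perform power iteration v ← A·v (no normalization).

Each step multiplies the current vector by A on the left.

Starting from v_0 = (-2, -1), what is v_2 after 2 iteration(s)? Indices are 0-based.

v_0 = (-2, -1).
v_1 = A·v_0 = (-4, 5).
v_2 = A·v_1 = (20, -11).

v_2 = (20, -11)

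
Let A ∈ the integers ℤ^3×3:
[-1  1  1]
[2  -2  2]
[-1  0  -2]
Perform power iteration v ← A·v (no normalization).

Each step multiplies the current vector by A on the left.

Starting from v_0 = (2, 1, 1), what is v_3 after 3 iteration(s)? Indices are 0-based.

v_3 = (-8, 48, -16)

v_0 = (2, 1, 1).
v_1 = A·v_0 = (0, 4, -4).
v_2 = A·v_1 = (0, -16, 8).
v_3 = A·v_2 = (-8, 48, -16).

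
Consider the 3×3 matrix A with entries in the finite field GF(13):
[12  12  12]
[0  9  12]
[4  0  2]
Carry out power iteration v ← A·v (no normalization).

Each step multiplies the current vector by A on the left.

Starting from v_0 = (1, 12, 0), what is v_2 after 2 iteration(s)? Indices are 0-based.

v_0 = (1, 12, 0).
v_1 = A·v_0 = (0, 4, 4).
v_2 = A·v_1 = (5, 6, 8).

v_2 = (5, 6, 8)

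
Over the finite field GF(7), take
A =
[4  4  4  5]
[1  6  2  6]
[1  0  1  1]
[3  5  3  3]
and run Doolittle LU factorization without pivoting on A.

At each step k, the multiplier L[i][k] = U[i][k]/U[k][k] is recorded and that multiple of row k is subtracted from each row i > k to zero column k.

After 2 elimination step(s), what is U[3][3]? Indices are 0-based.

U[3][3] = 4

[col 0] pivot 4
  R1 -= 2*R0 → (0, 5, 1, 3)  (L[1][0] := 2)
  R2 -= 2*R0 → (0, 6, 0, 5)  (L[2][0] := 2)
  R3 -= 6*R0 → (0, 2, 0, 1)  (L[3][0] := 6)
[col 1] pivot 5
  R2 -= 4*R1 → (0, 0, 3, 0)  (L[2][1] := 4)
  R3 -= 6*R1 → (0, 0, 1, 4)  (L[3][1] := 6)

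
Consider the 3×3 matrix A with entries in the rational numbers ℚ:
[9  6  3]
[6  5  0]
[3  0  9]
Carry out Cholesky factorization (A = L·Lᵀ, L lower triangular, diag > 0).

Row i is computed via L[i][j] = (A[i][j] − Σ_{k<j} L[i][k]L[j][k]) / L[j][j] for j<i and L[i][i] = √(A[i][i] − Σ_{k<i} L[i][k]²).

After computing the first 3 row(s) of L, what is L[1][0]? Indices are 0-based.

Step 1: L[0][0] = √(9) = 3.
  L[1][0] = (6) / L[0][0] = 2.
Step 2: L[1][1] = √(1) = 1.
  L[2][0] = (3) / L[0][0] = 1.
  L[2][1] = (-2) / L[1][1] = -2.
Step 3: L[2][2] = √(4) = 2.

L[1][0] = 2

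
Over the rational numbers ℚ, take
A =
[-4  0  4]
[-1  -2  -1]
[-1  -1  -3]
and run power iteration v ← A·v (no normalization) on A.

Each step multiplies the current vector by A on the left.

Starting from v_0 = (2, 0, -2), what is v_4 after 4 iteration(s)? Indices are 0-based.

v_0 = (2, 0, -2).
v_1 = A·v_0 = (-16, 0, 4).
v_2 = A·v_1 = (80, 12, 4).
v_3 = A·v_2 = (-304, -108, -104).
v_4 = A·v_3 = (800, 624, 724).

v_4 = (800, 624, 724)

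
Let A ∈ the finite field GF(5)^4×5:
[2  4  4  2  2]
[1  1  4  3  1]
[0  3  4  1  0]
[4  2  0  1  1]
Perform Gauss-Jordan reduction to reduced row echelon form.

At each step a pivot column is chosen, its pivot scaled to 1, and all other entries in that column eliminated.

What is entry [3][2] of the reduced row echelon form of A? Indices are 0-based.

[1] R0 /= 2  ⇒  (1, 2, 2, 1, 1)
     R1 -= 1·R0  ⇒  (0, 4, 2, 2, 0)
     R3 -= 4·R0  ⇒  (0, 4, 2, 2, 2)
[2] R1 /= 4  ⇒  (0, 1, 3, 3, 0)
     R0 -= 2·R1  ⇒  (1, 0, 1, 0, 1)
     R2 -= 3·R1  ⇒  (0, 0, 0, 2, 0)
     R3 -= 4·R1  ⇒  (0, 0, 0, 0, 2)
column 2 empty below row 2
[3] R2 /= 2  ⇒  (0, 0, 0, 1, 0)
     R1 -= 3·R2  ⇒  (0, 1, 3, 0, 0)
[4] R3 /= 2  ⇒  (0, 0, 0, 0, 1)
     R0 -= 1·R3  ⇒  (1, 0, 1, 0, 0)

M[3][2] = 0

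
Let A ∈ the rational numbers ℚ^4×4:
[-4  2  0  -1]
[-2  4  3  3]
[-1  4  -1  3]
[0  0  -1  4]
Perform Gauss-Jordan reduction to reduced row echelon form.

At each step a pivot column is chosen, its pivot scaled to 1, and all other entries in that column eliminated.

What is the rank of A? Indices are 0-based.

step 1: normalize row 0 (÷-4) = (1, -1/2, 0, 1/4)
  row 1: subtract -2×row0 = (0, 3, 3, 7/2)
  row 2: subtract -1×row0 = (0, 7/2, -1, 13/4)
step 2: normalize row 1 (÷3) = (0, 1, 1, 7/6)
  row 0: subtract -1/2×row1 = (1, 0, 1/2, 5/6)
  row 2: subtract 7/2×row1 = (0, 0, -9/2, -5/6)
step 3: normalize row 2 (÷-9/2) = (0, 0, 1, 5/27)
  row 0: subtract 1/2×row2 = (1, 0, 0, 20/27)
  row 1: subtract 1×row2 = (0, 1, 0, 53/54)
  row 3: subtract -1×row2 = (0, 0, 0, 113/27)
step 4: normalize row 3 (÷113/27) = (0, 0, 0, 1)
  row 0: subtract 20/27×row3 = (1, 0, 0, 0)
  row 1: subtract 53/54×row3 = (0, 1, 0, 0)
  row 2: subtract 5/27×row3 = (0, 0, 1, 0)

rank = 4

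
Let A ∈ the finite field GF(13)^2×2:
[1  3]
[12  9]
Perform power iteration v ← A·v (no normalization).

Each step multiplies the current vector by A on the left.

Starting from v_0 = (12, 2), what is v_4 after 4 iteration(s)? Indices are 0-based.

v_4 = (7, 4)

v_0 = (12, 2).
v_1 = A·v_0 = (5, 6).
v_2 = A·v_1 = (10, 10).
v_3 = A·v_2 = (1, 2).
v_4 = A·v_3 = (7, 4).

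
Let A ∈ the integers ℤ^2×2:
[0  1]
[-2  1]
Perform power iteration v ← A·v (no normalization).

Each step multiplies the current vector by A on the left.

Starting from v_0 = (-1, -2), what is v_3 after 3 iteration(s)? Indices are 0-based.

v_0 = (-1, -2).
v_1 = A·v_0 = (-2, 0).
v_2 = A·v_1 = (0, 4).
v_3 = A·v_2 = (4, 4).

v_3 = (4, 4)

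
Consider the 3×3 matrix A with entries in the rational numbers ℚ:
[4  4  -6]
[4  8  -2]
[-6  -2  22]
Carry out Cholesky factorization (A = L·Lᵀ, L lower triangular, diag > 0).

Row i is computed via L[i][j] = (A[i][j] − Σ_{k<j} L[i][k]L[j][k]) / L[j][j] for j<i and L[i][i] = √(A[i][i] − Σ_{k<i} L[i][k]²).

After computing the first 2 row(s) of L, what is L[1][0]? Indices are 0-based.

Step 1: L[0][0] = √(4) = 2.
  L[1][0] = (4) / L[0][0] = 2.
Step 2: L[1][1] = √(4) = 2.

L[1][0] = 2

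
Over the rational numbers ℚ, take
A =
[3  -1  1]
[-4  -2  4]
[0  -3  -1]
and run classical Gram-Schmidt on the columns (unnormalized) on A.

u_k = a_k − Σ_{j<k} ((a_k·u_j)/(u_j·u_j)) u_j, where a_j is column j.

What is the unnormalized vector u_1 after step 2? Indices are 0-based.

u_1 = (-8/5, -6/5, -3)

Step 1: u_0 = a_0 = (3, -4, 0).
Step 2: u_1 = a_1 − (1/5)·u_0 = (-8/5, -6/5, -3).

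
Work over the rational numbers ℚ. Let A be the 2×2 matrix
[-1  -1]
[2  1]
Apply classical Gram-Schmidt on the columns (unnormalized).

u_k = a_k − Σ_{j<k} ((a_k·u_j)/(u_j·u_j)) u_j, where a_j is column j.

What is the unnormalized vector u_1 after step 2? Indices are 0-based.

u_1 = (-2/5, -1/5)

Step 1: u_0 = a_0 = (-1, 2).
Step 2: u_1 = a_1 − (3/5)·u_0 = (-2/5, -1/5).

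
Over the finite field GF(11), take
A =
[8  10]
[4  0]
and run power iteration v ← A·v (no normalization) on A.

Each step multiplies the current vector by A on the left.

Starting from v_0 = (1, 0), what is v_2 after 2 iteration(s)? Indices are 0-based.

v_2 = (5, 10)

v_0 = (1, 0).
v_1 = A·v_0 = (8, 4).
v_2 = A·v_1 = (5, 10).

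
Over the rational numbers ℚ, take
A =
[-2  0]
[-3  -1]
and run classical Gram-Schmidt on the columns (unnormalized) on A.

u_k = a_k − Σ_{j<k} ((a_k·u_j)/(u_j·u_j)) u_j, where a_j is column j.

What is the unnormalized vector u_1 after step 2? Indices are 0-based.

Step 1: u_0 = a_0 = (-2, -3).
Step 2: u_1 = a_1 − (3/13)·u_0 = (6/13, -4/13).

u_1 = (6/13, -4/13)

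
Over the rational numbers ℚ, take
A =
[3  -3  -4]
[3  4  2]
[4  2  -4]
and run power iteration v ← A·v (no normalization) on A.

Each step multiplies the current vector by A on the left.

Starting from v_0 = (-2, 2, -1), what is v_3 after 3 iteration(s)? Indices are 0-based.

v_0 = (-2, 2, -1).
v_1 = A·v_0 = (-8, 0, 0).
v_2 = A·v_1 = (-24, -24, -32).
v_3 = A·v_2 = (128, -232, -16).

v_3 = (128, -232, -16)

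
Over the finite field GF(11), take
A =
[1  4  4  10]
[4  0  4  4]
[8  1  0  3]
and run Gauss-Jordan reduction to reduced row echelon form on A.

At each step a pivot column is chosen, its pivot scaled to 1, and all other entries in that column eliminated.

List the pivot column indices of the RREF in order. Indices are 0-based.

pivot columns: 0, 1, 2

[1] R0 /= 1  ⇒  (1, 4, 4, 10)
     R1 -= 4·R0  ⇒  (0, 6, 10, 8)
     R2 -= 8·R0  ⇒  (0, 2, 1, 0)
[2] R1 /= 6  ⇒  (0, 1, 9, 5)
     R0 -= 4·R1  ⇒  (1, 0, 1, 1)
     R2 -= 2·R1  ⇒  (0, 0, 5, 1)
[3] R2 /= 5  ⇒  (0, 0, 1, 9)
     R0 -= 1·R2  ⇒  (1, 0, 0, 3)
     R1 -= 9·R2  ⇒  (0, 1, 0, 1)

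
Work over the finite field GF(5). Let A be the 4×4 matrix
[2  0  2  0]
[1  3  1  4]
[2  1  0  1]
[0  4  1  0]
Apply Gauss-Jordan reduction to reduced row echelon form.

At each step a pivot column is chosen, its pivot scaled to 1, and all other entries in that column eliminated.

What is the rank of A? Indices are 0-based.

rank = 4

step 1: normalize row 0 (÷2) = (1, 0, 1, 0)
  row 1: subtract 1×row0 = (0, 3, 0, 4)
  row 2: subtract 2×row0 = (0, 1, 3, 1)
step 2: normalize row 1 (÷3) = (0, 1, 0, 3)
  row 2: subtract 1×row1 = (0, 0, 3, 3)
  row 3: subtract 4×row1 = (0, 0, 1, 3)
step 3: normalize row 2 (÷3) = (0, 0, 1, 1)
  row 0: subtract 1×row2 = (1, 0, 0, 4)
  row 3: subtract 1×row2 = (0, 0, 0, 2)
step 4: normalize row 3 (÷2) = (0, 0, 0, 1)
  row 0: subtract 4×row3 = (1, 0, 0, 0)
  row 1: subtract 3×row3 = (0, 1, 0, 0)
  row 2: subtract 1×row3 = (0, 0, 1, 0)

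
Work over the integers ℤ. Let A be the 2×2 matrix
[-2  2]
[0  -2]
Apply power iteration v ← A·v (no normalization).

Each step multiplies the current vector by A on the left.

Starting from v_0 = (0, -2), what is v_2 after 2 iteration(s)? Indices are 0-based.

v_0 = (0, -2).
v_1 = A·v_0 = (-4, 4).
v_2 = A·v_1 = (16, -8).

v_2 = (16, -8)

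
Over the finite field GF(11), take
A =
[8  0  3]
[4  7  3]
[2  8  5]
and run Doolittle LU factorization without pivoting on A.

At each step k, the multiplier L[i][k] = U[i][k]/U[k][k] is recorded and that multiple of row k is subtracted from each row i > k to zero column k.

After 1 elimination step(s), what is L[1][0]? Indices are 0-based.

k=0: U[0][0]=8
  eliminate (1,0): mult=6, new row 1: (0, 7, 7); set L[1][0]=6
  eliminate (2,0): mult=3, new row 2: (0, 8, 7); set L[2][0]=3

L[1][0] = 6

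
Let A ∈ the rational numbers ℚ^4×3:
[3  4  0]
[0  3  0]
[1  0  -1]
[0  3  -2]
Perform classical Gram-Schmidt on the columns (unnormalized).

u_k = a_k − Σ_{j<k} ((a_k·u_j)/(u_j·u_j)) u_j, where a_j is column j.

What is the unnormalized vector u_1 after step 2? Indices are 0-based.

Step 1: u_0 = a_0 = (3, 0, 1, 0).
Step 2: u_1 = a_1 − (6/5)·u_0 = (2/5, 3, -6/5, 3).

u_1 = (2/5, 3, -6/5, 3)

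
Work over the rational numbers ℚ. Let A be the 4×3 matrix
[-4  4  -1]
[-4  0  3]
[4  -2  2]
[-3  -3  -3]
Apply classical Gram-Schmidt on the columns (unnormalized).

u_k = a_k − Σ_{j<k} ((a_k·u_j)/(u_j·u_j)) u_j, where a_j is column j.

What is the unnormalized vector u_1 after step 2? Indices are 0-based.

Step 1: u_0 = a_0 = (-4, -4, 4, -3).
Step 2: u_1 = a_1 − (-5/19)·u_0 = (56/19, -20/19, -18/19, -72/19).

u_1 = (56/19, -20/19, -18/19, -72/19)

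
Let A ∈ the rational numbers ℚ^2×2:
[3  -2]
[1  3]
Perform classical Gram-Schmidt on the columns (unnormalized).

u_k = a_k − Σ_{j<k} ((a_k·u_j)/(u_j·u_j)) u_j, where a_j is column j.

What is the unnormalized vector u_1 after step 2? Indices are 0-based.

Step 1: u_0 = a_0 = (3, 1).
Step 2: u_1 = a_1 − (-3/10)·u_0 = (-11/10, 33/10).

u_1 = (-11/10, 33/10)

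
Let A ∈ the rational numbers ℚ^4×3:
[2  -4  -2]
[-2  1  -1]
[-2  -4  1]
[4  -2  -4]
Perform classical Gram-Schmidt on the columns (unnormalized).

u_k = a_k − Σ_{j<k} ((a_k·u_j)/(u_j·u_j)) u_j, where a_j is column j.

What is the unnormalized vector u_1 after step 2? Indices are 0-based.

Step 1: u_0 = a_0 = (2, -2, -2, 4).
Step 2: u_1 = a_1 − (-5/14)·u_0 = (-23/7, 2/7, -33/7, -4/7).

u_1 = (-23/7, 2/7, -33/7, -4/7)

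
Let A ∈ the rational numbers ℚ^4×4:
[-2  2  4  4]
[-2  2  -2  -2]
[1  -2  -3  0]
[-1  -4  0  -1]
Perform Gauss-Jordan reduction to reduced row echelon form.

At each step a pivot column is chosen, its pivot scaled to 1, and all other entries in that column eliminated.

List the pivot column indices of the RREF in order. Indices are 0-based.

step 1: normalize row 0 (÷-2) = (1, -1, -2, -2)
  row 1: subtract -2×row0 = (0, 0, -6, -6)
  row 2: subtract 1×row0 = (0, -1, -1, 2)
  row 3: subtract -1×row0 = (0, -5, -2, -3)
step 2: exchange rows 1,2
step 2: normalize row 1 (÷-1) = (0, 1, 1, -2)
  row 0: subtract -1×row1 = (1, 0, -1, -4)
  row 3: subtract -5×row1 = (0, 0, 3, -13)
step 3: normalize row 2 (÷-6) = (0, 0, 1, 1)
  row 0: subtract -1×row2 = (1, 0, 0, -3)
  row 1: subtract 1×row2 = (0, 1, 0, -3)
  row 3: subtract 3×row2 = (0, 0, 0, -16)
step 4: normalize row 3 (÷-16) = (0, 0, 0, 1)
  row 0: subtract -3×row3 = (1, 0, 0, 0)
  row 1: subtract -3×row3 = (0, 1, 0, 0)
  row 2: subtract 1×row3 = (0, 0, 1, 0)

pivot columns: 0, 1, 2, 3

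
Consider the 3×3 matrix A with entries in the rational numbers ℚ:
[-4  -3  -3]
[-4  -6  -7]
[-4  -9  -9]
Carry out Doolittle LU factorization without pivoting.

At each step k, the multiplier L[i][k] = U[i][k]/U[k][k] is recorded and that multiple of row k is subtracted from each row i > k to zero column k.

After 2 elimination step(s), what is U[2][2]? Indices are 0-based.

Step 1: pivot at (0,0) is -4.
  row1 ← row1 − (1)·row0  ⇒  L[1][0]=1, U row1=(0, -3, -4)
  row2 ← row2 − (1)·row0  ⇒  L[2][0]=1, U row2=(0, -6, -6)
Step 2: pivot at (1,1) is -3.
  row2 ← row2 − (2)·row1  ⇒  L[2][1]=2, U row2=(0, 0, 2)

U[2][2] = 2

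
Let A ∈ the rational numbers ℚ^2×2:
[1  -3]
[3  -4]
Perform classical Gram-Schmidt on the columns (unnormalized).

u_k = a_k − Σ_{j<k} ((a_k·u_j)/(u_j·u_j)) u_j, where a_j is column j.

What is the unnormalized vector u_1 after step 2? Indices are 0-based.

u_1 = (-3/2, 1/2)

Step 1: u_0 = a_0 = (1, 3).
Step 2: u_1 = a_1 − (-3/2)·u_0 = (-3/2, 1/2).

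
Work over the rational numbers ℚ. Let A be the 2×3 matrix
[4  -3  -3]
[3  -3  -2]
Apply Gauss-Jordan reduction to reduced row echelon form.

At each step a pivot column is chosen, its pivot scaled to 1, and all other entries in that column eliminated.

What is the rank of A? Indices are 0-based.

step 1: normalize row 0 (÷4) = (1, -3/4, -3/4)
  row 1: subtract 3×row0 = (0, -3/4, 1/4)
step 2: normalize row 1 (÷-3/4) = (0, 1, -1/3)
  row 0: subtract -3/4×row1 = (1, 0, -1)

rank = 2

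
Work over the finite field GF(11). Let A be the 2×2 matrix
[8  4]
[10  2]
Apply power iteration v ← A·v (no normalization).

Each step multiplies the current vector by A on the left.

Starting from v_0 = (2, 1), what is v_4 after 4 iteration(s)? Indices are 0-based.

v_4 = (0, 6)

v_0 = (2, 1).
v_1 = A·v_0 = (9, 0).
v_2 = A·v_1 = (6, 2).
v_3 = A·v_2 = (1, 9).
v_4 = A·v_3 = (0, 6).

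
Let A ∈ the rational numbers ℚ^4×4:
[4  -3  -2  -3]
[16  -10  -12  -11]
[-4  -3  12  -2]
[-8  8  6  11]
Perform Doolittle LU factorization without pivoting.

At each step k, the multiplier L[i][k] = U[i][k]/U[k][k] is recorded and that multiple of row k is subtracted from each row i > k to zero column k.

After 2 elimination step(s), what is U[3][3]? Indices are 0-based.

Step 1: pivot at (0,0) is 4.
  row1 ← row1 − (4)·row0  ⇒  L[1][0]=4, U row1=(0, 2, -4, 1)
  row2 ← row2 − (-1)·row0  ⇒  L[2][0]=-1, U row2=(0, -6, 10, -5)
  row3 ← row3 − (-2)·row0  ⇒  L[3][0]=-2, U row3=(0, 2, 2, 5)
Step 2: pivot at (1,1) is 2.
  row2 ← row2 − (-3)·row1  ⇒  L[2][1]=-3, U row2=(0, 0, -2, -2)
  row3 ← row3 − (1)·row1  ⇒  L[3][1]=1, U row3=(0, 0, 6, 4)

U[3][3] = 4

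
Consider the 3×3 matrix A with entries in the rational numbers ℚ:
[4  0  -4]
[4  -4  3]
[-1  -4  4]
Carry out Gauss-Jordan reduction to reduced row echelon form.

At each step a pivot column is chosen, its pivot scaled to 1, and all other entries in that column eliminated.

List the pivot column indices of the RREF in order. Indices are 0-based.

pivot columns: 0, 1, 2

[1] R0 /= 4  ⇒  (1, 0, -1)
     R1 -= 4·R0  ⇒  (0, -4, 7)
     R2 -= -1·R0  ⇒  (0, -4, 3)
[2] R1 /= -4  ⇒  (0, 1, -7/4)
     R2 -= -4·R1  ⇒  (0, 0, -4)
[3] R2 /= -4  ⇒  (0, 0, 1)
     R0 -= -1·R2  ⇒  (1, 0, 0)
     R1 -= -7/4·R2  ⇒  (0, 1, 0)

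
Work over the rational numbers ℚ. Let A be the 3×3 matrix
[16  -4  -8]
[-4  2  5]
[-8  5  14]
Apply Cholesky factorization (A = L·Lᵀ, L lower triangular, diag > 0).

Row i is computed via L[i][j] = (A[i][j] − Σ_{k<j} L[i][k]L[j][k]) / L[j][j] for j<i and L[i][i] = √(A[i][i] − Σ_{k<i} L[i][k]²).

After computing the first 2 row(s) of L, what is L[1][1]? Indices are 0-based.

Step 1: L[0][0] = √(16) = 4.
  L[1][0] = (-4) / L[0][0] = -1.
Step 2: L[1][1] = √(1) = 1.

L[1][1] = 1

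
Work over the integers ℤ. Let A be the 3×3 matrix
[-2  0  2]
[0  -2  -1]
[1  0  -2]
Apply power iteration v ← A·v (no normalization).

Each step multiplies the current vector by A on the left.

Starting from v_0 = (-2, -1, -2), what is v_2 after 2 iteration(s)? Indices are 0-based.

v_0 = (-2, -1, -2).
v_1 = A·v_0 = (0, 4, 2).
v_2 = A·v_1 = (4, -10, -4).

v_2 = (4, -10, -4)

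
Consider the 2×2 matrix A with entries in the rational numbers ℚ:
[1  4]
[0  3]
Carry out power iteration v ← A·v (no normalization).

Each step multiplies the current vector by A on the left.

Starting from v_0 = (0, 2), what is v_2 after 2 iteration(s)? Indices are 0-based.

v_0 = (0, 2).
v_1 = A·v_0 = (8, 6).
v_2 = A·v_1 = (32, 18).

v_2 = (32, 18)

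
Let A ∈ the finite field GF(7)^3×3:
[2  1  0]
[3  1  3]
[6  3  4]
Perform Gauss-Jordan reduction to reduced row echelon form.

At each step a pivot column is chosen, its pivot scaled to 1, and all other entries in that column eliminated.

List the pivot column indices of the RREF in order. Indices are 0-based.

pivot(0,0)=2: scale R0 → (1, 4, 0)
  clear (1,0): R1 −= (3)R0 → (0, 3, 3)
  clear (2,0): R2 −= (6)R0 → (0, 0, 4)
pivot(1,1)=3: scale R1 → (0, 1, 1)
  clear (0,1): R0 −= (4)R1 → (1, 0, 3)
pivot(2,2)=4: scale R2 → (0, 0, 1)
  clear (0,2): R0 −= (3)R2 → (1, 0, 0)
  clear (1,2): R1 −= (1)R2 → (0, 1, 0)

pivot columns: 0, 1, 2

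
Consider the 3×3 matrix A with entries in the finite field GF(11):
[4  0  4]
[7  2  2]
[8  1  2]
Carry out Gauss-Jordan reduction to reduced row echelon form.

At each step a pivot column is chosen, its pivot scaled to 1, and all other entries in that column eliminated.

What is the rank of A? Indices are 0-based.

step 1: normalize row 0 (÷4) = (1, 0, 1)
  row 1: subtract 7×row0 = (0, 2, 6)
  row 2: subtract 8×row0 = (0, 1, 5)
step 2: normalize row 1 (÷2) = (0, 1, 3)
  row 2: subtract 1×row1 = (0, 0, 2)
step 3: normalize row 2 (÷2) = (0, 0, 1)
  row 0: subtract 1×row2 = (1, 0, 0)
  row 1: subtract 3×row2 = (0, 1, 0)

rank = 3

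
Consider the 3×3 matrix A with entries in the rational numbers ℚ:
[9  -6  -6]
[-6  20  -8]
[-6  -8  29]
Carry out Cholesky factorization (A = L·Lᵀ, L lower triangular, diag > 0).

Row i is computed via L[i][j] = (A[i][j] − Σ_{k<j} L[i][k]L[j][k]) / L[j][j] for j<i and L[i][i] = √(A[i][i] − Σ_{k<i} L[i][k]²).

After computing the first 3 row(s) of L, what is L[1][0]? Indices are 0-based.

L[1][0] = -2

Step 1: L[0][0] = √(9) = 3.
  L[1][0] = (-6) / L[0][0] = -2.
Step 2: L[1][1] = √(16) = 4.
  L[2][0] = (-6) / L[0][0] = -2.
  L[2][1] = (-12) / L[1][1] = -3.
Step 3: L[2][2] = √(16) = 4.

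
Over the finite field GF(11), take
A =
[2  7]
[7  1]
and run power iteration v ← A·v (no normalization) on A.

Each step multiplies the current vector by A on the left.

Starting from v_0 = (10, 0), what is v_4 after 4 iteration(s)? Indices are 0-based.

v_0 = (10, 0).
v_1 = A·v_0 = (9, 4).
v_2 = A·v_1 = (2, 1).
v_3 = A·v_2 = (0, 4).
v_4 = A·v_3 = (6, 4).

v_4 = (6, 4)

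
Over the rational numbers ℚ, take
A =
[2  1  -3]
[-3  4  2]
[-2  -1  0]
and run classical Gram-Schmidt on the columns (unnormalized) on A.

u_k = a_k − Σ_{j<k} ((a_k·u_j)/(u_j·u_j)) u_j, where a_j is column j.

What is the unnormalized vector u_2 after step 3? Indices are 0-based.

Step 1: u_0 = a_0 = (2, -3, -2).
Step 2: u_1 = a_1 − (-8/17)·u_0 = (33/17, 44/17, -33/17).
Step 3: u_2 = a_2 − (-12/17)·u_0 − (-1/22)·u_1 = (-3/2, 0, -3/2).

u_2 = (-3/2, 0, -3/2)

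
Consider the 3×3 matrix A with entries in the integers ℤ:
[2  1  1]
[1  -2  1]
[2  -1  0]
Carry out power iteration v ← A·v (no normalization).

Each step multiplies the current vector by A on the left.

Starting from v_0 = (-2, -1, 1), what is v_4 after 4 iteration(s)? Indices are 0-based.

v_4 = (-88, -47, -75)

v_0 = (-2, -1, 1).
v_1 = A·v_0 = (-4, 1, -3).
v_2 = A·v_1 = (-10, -9, -9).
v_3 = A·v_2 = (-38, -1, -11).
v_4 = A·v_3 = (-88, -47, -75).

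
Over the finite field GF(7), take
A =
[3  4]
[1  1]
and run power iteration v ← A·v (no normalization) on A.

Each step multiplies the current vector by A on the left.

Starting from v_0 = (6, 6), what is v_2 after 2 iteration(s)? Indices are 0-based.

v_2 = (6, 5)

v_0 = (6, 6).
v_1 = A·v_0 = (0, 5).
v_2 = A·v_1 = (6, 5).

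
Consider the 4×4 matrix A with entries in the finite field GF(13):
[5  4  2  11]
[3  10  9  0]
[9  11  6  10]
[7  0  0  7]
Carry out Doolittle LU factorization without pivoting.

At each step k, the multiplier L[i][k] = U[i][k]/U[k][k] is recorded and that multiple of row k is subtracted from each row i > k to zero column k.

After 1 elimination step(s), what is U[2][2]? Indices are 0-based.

U[2][2] = 5

[col 0] pivot 5
  R1 -= 11*R0 → (0, 5, 0, 9)  (L[1][0] := 11)
  R2 -= 7*R0 → (0, 9, 5, 11)  (L[2][0] := 7)
  R3 -= 4*R0 → (0, 10, 5, 2)  (L[3][0] := 4)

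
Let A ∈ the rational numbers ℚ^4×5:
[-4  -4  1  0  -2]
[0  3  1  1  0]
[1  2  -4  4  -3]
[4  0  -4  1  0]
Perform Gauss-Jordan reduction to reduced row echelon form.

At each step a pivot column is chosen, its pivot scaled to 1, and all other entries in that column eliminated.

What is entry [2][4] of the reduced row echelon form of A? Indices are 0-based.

[1] R0 /= -4  ⇒  (1, 1, -1/4, 0, 1/2)
     R2 -= 1·R0  ⇒  (0, 1, -15/4, 4, -7/2)
     R3 -= 4·R0  ⇒  (0, -4, -3, 1, -2)
[2] R1 /= 3  ⇒  (0, 1, 1/3, 1/3, 0)
     R0 -= 1·R1  ⇒  (1, 0, -7/12, -1/3, 1/2)
     R2 -= 1·R1  ⇒  (0, 0, -49/12, 11/3, -7/2)
     R3 -= -4·R1  ⇒  (0, 0, -5/3, 7/3, -2)
[3] R2 /= -49/12  ⇒  (0, 0, 1, -44/49, 6/7)
     R0 -= -7/12·R2  ⇒  (1, 0, 0, -6/7, 1)
     R1 -= 1/3·R2  ⇒  (0, 1, 0, 31/49, -2/7)
     R3 -= -5/3·R2  ⇒  (0, 0, 0, 41/49, -4/7)
[4] R3 /= 41/49  ⇒  (0, 0, 0, 1, -28/41)
     R0 -= -6/7·R3  ⇒  (1, 0, 0, 0, 17/41)
     R1 -= 31/49·R3  ⇒  (0, 1, 0, 0, 6/41)
     R2 -= -44/49·R3  ⇒  (0, 0, 1, 0, 10/41)

M[2][4] = 10/41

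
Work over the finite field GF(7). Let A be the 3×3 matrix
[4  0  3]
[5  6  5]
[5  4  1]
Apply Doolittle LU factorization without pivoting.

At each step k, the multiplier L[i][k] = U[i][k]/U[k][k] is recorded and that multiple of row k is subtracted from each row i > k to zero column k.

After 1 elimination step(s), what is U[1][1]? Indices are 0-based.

[col 0] pivot 4
  R1 -= 3*R0 → (0, 6, 3)  (L[1][0] := 3)
  R2 -= 3*R0 → (0, 4, 6)  (L[2][0] := 3)

U[1][1] = 6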